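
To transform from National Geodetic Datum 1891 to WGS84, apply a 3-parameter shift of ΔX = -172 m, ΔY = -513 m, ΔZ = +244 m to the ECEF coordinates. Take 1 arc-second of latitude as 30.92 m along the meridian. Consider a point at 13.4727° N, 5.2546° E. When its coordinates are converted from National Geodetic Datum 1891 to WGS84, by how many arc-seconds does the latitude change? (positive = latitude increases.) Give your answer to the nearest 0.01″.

Δφ = 9.32″

sin φ = 0.232982, cos φ = 0.972481, sin λ = 0.091582, cos λ = 0.995798.
North component: ΔN = −sin φ cos λ·ΔX − sin φ sin λ·ΔY + cos φ·ΔZ = −(0.232982)(0.995798)(-172) − (0.232982)(0.091582)(-513) + (0.972481)(244) = 288.14 m.
1° of latitude spans 3600 × 30.92 = 111312 m, so Δφ = 288.14 / 111312 × 3600 = 9.319″.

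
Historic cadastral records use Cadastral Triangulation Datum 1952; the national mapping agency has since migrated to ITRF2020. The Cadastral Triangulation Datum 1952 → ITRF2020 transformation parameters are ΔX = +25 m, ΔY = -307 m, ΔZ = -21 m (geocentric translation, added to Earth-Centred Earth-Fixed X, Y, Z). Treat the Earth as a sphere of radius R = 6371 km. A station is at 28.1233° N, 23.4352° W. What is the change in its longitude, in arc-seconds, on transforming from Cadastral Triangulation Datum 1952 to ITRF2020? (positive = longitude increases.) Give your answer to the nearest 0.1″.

sin φ = 0.471371, cos φ = 0.881935, sin λ = -0.397712, cos λ = 0.917510.
East component: ΔE = −sin λ·ΔX + cos λ·ΔY = −(-0.397712)(25) + (0.917510)(-307) = -271.73 m.
1° of latitude spans πR/180 = 111195 m; at latitude φ, 1° of longitude spans that × cos φ = 98066.7 m, so Δλ = -271.73 / 98066.7 × 3600 = -9.975″.

Δλ = -10.0″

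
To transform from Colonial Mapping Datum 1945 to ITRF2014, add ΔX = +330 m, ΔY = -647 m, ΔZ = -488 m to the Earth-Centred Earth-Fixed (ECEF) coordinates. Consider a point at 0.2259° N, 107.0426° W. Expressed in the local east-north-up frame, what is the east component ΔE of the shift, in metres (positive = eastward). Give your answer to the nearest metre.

The local east axis at (φ, λ) is (−sin λ, cos λ, 0), so ΔE = −sin(-107.0426°)·330 + cos(-107.0426°)·(-647) = 505.13 m.

ΔE = 505 m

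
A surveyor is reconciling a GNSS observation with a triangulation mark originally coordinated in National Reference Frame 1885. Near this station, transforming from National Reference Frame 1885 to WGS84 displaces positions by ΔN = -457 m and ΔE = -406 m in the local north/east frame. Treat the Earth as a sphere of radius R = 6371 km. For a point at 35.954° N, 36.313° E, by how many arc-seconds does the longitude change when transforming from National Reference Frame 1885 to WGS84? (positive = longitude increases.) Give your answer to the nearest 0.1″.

At latitude 35.954°, cos φ = 0.809489.
One radian of longitude at latitude φ spans R cos φ, so Δλ = ΔE / (R cos φ) = -406.0 / (6371000 × 0.809489) = -7.8724e-05 rad = -16.238″.

Δλ = -16.2″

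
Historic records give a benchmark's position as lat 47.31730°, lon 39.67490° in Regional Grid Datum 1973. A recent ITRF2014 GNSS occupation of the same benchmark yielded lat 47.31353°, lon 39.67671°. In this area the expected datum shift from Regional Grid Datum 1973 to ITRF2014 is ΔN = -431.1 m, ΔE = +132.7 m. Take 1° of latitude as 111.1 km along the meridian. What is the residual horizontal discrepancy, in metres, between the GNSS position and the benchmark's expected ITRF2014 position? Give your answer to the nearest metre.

Observed coordinate differences: Δφ = -0.00377°, Δλ = +0.00181°.
Converting to metres (1° lat = 111100 m, cos φ = 0.677938): observed ΔN = -418.8 m, observed ΔE = 136.3 m.
Subtracting the expected shift leaves a residual of -418.8 − (-431.1) = 12.3 m north and 136.3 − (132.7) = 3.6 m east.
Residual distance = √(12.3² + 3.6²) = 12.8 m.

13 m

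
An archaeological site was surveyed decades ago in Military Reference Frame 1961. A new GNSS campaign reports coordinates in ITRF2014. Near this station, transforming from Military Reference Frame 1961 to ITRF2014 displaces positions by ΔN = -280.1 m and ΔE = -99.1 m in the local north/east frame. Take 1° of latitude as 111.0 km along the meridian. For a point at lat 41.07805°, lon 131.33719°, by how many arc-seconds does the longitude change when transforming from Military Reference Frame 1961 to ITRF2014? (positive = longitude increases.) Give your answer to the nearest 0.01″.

At latitude 41.07805°, cos φ = 0.753815.
1° of longitude at this latitude = 111.0 × cos φ = 83.67 km, so Δλ = -99.1 / 83673.5 = -0.0011844° = -4.264″.

Δλ = -4.26″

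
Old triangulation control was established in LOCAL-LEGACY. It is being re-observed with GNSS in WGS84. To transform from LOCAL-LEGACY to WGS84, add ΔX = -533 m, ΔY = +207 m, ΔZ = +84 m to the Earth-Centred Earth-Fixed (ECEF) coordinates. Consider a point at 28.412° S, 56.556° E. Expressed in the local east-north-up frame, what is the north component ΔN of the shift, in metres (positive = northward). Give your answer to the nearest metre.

ΔN = 16 m

At φ = -28.412°, λ = 56.556°: sin φ = -0.475808, cos φ = 0.879549, sin λ = 0.834425, cos λ = 0.551122.
ΔN = −sin φ cos λ·ΔX − sin φ sin λ·ΔY + cos φ·ΔZ = −(-0.475808)(0.551122)(-533) − (-0.475808)(0.834425)(207) + (0.879549)(84) = 16.30 m.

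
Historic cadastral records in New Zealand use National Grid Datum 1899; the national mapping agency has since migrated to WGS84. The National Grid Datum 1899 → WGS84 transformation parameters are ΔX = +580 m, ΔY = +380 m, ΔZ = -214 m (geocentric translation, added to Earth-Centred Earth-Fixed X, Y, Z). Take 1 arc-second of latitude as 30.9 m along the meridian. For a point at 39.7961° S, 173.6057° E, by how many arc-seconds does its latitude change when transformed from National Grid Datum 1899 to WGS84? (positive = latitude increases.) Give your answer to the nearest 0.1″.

Δφ = -16.4″

sin φ = -0.640057, cos φ = 0.768327, sin λ = 0.111370, cos λ = -0.993779.
North component: ΔN = −sin φ cos λ·ΔX − sin φ sin λ·ΔY + cos φ·ΔZ = −(-0.640057)(-0.993779)(580) − (-0.640057)(0.111370)(380) + (0.768327)(-214) = -506.26 m.
1° of latitude spans 3600 × 30.90 = 111240 m, so Δφ = -506.26 / 111240 × 3600 = -16.384″.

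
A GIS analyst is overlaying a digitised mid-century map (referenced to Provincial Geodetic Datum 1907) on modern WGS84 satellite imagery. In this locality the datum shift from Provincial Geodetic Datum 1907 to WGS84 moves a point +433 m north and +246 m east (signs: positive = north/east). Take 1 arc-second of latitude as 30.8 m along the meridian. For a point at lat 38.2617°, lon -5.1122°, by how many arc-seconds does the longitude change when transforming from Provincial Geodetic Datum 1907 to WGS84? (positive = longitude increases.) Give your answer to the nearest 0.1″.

Δλ = 10.2″

At latitude 38.2617°, cos φ = 0.785190.
1″ of longitude at this latitude = 30.80 × cos φ = 24.1839 m, so Δλ = 246.0 / 24.1839 = 10.172″.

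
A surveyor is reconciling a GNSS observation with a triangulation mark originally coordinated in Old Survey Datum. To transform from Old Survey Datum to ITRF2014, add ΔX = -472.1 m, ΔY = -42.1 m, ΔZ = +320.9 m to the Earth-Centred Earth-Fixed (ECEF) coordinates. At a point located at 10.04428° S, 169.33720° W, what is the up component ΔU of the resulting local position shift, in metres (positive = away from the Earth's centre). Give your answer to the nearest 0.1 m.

The local up (radial) axis is (cos φ cos λ, cos φ sin λ, sin φ), giving ΔU = 456.837 + 7.670 − 55.968 = 408.54 m.

ΔU = 408.5 m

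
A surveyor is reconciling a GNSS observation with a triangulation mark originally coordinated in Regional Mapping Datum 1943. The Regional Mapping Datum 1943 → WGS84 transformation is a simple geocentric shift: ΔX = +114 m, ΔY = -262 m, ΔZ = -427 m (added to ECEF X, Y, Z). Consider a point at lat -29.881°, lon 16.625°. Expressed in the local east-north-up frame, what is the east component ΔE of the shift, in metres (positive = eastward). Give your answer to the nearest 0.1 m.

At φ = -29.881°, λ = 16.625°: sin φ = -0.498200, cos φ = 0.867062, sin λ = 0.286106, cos λ = 0.958198.
ΔE = −sin λ·ΔX + cos λ·ΔY = −(0.286106)·(114) + (0.958198)·(-262) = -283.66 m.

ΔE = -283.7 m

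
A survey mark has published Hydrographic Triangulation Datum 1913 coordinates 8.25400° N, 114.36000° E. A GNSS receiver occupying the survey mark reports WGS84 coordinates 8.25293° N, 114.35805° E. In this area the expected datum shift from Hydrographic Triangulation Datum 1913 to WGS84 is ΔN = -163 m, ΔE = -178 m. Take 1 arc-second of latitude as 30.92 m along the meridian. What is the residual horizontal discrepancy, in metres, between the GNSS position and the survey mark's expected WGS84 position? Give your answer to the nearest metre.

57 m

Observed coordinate differences: Δφ = -0.00107°, Δλ = -0.00195°.
Converting to metres (1° lat = 111312 m, cos φ = 0.989641): observed ΔN = -119.1 m, observed ΔE = -214.8 m.
Subtracting the expected shift leaves a residual of -119.1 − (-163) = 43.9 m north and -214.8 − (-178) = -36.8 m east.
Residual distance = √(43.9² + (-36.8)²) = 57.3 m.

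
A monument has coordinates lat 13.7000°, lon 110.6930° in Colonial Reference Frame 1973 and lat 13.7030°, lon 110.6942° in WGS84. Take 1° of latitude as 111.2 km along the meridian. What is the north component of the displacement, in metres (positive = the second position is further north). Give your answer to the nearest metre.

Δφ = 13.7030° − 13.7000° = +0.0030°; Δλ = 110.6942° − 110.6930° = +0.0012°.
ΔN = Δφ × 111200 = 333.6 m; ΔE = Δλ × 111200 × cos(13.7000°) = +0.0012 × 111200 × 0.971549 = 129.6 m.

ΔN = 334 m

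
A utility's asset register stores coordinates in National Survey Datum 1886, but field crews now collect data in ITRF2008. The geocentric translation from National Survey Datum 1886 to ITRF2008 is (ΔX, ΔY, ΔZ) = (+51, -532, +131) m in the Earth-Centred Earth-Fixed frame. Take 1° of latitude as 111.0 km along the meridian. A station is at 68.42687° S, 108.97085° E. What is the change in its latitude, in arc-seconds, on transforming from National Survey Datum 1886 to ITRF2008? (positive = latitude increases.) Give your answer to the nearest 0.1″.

Δφ = -14.1″

sin φ = -0.929949, cos φ = 0.367688, sin λ = 0.945684, cos λ = -0.325087.
North component: ΔN = −sin φ cos λ·ΔX − sin φ sin λ·ΔY + cos φ·ΔZ = −(-0.929949)(-0.325087)(51) − (-0.929949)(0.945684)(-532) + (0.367688)(131) = -435.11 m.
1° of latitude spans 111000 m, so Δφ = -435.11 / 111000 × 3600 = -14.112″.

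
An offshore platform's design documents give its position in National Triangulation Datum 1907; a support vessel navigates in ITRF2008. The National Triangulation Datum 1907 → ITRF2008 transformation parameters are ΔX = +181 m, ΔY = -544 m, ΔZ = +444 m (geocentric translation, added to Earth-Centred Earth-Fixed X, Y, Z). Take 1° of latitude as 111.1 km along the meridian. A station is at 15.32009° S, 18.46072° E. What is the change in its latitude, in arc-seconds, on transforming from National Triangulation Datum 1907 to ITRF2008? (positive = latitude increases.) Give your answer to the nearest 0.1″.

sin φ = -0.264211, cos φ = 0.964465, sin λ = 0.316654, cos λ = 0.948541.
North component: ΔN = −sin φ cos λ·ΔX − sin φ sin λ·ΔY + cos φ·ΔZ = −(-0.264211)(0.948541)(181) − (-0.264211)(0.316654)(-544) + (0.964465)(444) = 428.07 m.
1° of latitude spans 111100 m, so Δφ = 428.07 / 111100 × 3600 = 13.871″.

Δφ = 13.9″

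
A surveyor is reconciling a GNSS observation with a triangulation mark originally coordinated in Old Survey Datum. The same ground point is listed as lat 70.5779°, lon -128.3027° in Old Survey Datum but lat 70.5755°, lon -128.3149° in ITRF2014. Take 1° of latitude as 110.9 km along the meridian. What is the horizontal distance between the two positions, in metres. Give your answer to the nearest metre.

523 m

Δφ = 70.5755° − 70.5779° = -0.0024°; Δλ = -128.3149° − -128.3027° = -0.0122°.
ΔN = Δφ × 110900 = -266.2 m; ΔE = Δλ × 110900 × cos(70.5779°) = -0.0122 × 110900 × 0.332525 = -449.9 m.
Distance = √(ΔE² + ΔN²) = √((-449.9)² + (-266.2)²) = 522.7 m.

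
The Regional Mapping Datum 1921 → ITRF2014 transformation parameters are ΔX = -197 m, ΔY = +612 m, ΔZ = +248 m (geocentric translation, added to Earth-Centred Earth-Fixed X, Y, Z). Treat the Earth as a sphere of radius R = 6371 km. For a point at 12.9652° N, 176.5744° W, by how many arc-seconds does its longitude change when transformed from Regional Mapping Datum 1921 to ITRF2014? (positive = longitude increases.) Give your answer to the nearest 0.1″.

Δλ = -20.7″

sin φ = 0.224359, cos φ = 0.974507, sin λ = -0.059752, cos λ = -0.998213.
East component: ΔE = −sin λ·ΔX + cos λ·ΔY = −(-0.059752)(-197) + (-0.998213)(612) = -622.68 m.
1° of latitude spans πR/180 = 111195 m; at latitude φ, 1° of longitude spans that × cos φ = 108360.2 m, so Δλ = -622.68 / 108360.2 × 3600 = -20.687″.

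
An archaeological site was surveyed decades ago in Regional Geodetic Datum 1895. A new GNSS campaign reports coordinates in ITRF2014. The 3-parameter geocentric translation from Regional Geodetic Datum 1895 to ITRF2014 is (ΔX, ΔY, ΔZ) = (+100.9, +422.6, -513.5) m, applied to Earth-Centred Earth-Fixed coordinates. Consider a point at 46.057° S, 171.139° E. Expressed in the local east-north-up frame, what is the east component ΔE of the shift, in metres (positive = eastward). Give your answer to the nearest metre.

ΔE = -433 m

At φ = -46.057°, λ = 171.139°: sin φ = -0.720031, cos φ = 0.693942, sin λ = 0.154038, cos λ = -0.988065.
ΔE = −sin λ·ΔX + cos λ·ΔY = −(0.154038)·(100.9) + (-0.988065)·(422.6) = -433.10 m.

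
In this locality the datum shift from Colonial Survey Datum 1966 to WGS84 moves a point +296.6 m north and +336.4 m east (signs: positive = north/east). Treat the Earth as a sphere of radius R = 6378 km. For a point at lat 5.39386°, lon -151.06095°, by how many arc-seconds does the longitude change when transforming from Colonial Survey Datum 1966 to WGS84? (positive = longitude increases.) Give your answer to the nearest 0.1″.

At latitude 5.39386°, cos φ = 0.995572.
One radian of longitude at latitude φ spans R cos φ, so Δλ = ΔE / (R cos φ) = 336.4 / (6378000 × 0.995572) = 5.2978e-05 rad = 10.928″.

Δλ = 10.9″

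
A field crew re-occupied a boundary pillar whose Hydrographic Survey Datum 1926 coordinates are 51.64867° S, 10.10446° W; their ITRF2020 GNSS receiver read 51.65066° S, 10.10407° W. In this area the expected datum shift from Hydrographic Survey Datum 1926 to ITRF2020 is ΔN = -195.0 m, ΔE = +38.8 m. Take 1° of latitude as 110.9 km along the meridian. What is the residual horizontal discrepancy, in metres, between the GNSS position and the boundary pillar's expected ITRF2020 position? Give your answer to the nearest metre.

28 m

Observed coordinate differences: Δφ = -0.00199°, Δλ = +0.00039°.
Converting to metres (1° lat = 110900 m, cos φ = 0.620482): observed ΔN = -220.7 m, observed ΔE = 26.8 m.
Subtracting the expected shift leaves a residual of -220.7 − (-195.0) = -25.7 m north and 26.8 − (38.8) = -12.0 m east.
Residual distance = √((-25.7)² + (-12.0)²) = 28.3 m.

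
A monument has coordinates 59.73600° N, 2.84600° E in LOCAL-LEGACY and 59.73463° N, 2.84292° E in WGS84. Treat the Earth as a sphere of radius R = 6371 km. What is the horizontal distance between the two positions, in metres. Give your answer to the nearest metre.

230 m

Δφ = 59.73463° − 59.73600° = -0.00137°; Δλ = 2.84292° − 2.84600° = -0.00308°.
1° along a meridian = πR/180 = 111195 m.
ΔN = Δφ × 111195 = -152.3 m; ΔE = Δλ × 111195 × cos(59.73600°) = -0.00308 × 111195 × 0.503985 = -172.6 m.
Distance = √(ΔE² + ΔN²) = √((-172.6)² + (-152.3)²) = 230.2 m.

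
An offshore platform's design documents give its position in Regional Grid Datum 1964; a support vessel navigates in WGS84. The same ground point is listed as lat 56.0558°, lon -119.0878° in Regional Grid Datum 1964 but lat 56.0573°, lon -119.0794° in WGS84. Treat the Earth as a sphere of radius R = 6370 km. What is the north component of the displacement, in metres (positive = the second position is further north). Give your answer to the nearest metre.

ΔN = 167 m

Δφ = 56.0573° − 56.0558° = +0.0015°; Δλ = -119.0794° − -119.0878° = +0.0084°.
1° along a meridian = πR/180 = 111177 m.
ΔN = Δφ × 111177 = 166.8 m; ΔE = Δλ × 111177 × cos(56.0558°) = +0.0084 × 111177 × 0.558385 = 521.5 m.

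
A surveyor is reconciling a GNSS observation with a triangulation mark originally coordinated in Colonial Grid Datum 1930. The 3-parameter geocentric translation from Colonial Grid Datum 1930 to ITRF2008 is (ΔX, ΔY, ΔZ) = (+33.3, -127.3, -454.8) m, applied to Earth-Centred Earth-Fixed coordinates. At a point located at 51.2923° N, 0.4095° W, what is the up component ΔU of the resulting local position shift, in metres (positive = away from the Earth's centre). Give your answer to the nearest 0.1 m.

The local up (radial) axis is (cos φ cos λ, cos φ sin λ, sin φ), giving ΔU = 20.824 + 0.569 − 354.902 = -333.51 m.

ΔU = -333.5 m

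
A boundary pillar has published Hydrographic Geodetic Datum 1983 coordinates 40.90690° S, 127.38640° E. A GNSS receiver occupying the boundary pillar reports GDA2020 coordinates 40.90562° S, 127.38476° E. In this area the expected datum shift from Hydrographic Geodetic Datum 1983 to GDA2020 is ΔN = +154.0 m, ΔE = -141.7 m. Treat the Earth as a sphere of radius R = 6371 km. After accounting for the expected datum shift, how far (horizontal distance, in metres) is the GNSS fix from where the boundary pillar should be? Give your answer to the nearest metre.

12 m

Observed coordinate differences: Δφ = +0.00128°, Δλ = -0.00164°.
Converting to metres (1° lat = 111195 m, cos φ = 0.755775): observed ΔN = 142.3 m, observed ΔE = -137.8 m.
Subtracting the expected shift leaves a residual of 142.3 − (154.0) = -11.7 m north and -137.8 − (-141.7) = 3.9 m east.
Residual distance = √((-11.7)² + 3.9²) = 12.3 m.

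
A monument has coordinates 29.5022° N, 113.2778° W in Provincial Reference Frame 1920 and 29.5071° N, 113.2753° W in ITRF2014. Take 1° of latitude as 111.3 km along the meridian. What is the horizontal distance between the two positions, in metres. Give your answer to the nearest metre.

597 m

Δφ = 29.5071° − 29.5022° = +0.0049°; Δλ = -113.2753° − -113.2778° = +0.0025°.
ΔN = Δφ × 111300 = 545.4 m; ΔE = Δλ × 111300 × cos(29.5022°) = +0.0025 × 111300 × 0.870337 = 242.2 m.
Distance = √(ΔE² + ΔN²) = √(242.2² + 545.4²) = 596.7 m.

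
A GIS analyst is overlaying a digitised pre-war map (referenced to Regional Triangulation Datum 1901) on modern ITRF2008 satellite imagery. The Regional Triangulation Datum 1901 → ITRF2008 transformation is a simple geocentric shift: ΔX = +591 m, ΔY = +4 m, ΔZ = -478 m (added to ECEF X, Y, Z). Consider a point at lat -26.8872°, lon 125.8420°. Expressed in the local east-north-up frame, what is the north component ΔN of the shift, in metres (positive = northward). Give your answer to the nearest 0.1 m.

ΔN = -581.4 m

The local north axis is (−sin φ cos λ, −sin φ sin λ, cos φ), giving ΔN = -156.501 + 1.466 − 426.328 = -581.36 m.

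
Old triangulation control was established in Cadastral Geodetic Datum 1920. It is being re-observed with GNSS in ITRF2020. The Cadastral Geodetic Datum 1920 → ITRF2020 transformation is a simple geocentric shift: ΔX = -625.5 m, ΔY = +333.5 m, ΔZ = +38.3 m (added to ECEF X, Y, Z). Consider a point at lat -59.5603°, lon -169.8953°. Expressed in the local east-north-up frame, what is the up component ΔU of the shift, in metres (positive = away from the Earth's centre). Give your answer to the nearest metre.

ΔU = 249 m

The local up (radial) axis is (cos φ cos λ, cos φ sin λ, sin φ), giving ΔU = 311.982 − 29.644 − 33.021 = 249.32 m.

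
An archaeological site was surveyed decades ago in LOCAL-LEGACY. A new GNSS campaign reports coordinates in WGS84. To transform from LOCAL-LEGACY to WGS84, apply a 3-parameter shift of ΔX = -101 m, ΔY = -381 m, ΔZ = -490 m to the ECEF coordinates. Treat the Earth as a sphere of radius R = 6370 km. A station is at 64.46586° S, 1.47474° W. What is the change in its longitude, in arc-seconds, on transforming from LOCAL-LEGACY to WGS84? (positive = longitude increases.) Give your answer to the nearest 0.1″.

Δλ = -28.8″

sin φ = -0.902329, cos φ = 0.431049, sin λ = -0.025736, cos λ = 0.999669.
East component: ΔE = −sin λ·ΔX + cos λ·ΔY = −(-0.025736)(-101) + (0.999669)(-381) = -383.47 m.
1° of latitude spans πR/180 = 111177 m; at latitude φ, 1° of longitude spans that × cos φ = 47922.9 m, so Δλ = -383.47 / 47922.9 × 3600 = -28.807″.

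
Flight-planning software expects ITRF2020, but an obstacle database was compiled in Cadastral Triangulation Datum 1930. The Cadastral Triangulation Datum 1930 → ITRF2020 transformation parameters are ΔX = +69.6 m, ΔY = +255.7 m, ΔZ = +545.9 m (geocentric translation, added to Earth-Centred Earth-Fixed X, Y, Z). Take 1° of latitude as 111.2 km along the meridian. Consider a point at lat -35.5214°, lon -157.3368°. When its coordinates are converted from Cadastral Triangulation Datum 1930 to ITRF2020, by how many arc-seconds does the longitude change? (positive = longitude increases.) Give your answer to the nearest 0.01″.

Δλ = -8.32″

sin φ = -0.581007, cos φ = 0.813899, sin λ = -0.385313, cos λ = -0.922786.
East component: ΔE = −sin λ·ΔX + cos λ·ΔY = −(-0.385313)(69.6) + (-0.922786)(255.7) = -209.14 m.
1° of latitude spans 111200 m; at latitude φ, 1° of longitude spans that × cos φ = 90505.5 m, so Δλ = -209.14 / 90505.5 × 3600 = -8.319″.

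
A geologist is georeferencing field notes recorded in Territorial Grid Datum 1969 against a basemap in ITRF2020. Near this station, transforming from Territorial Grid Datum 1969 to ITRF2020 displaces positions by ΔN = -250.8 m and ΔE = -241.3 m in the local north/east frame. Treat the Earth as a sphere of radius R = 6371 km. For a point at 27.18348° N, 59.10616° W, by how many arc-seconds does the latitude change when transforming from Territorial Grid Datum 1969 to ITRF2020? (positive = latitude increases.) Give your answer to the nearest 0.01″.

Δφ = -8.12″

On a sphere of radius R, 1 rad of latitude = R, so Δφ = ΔN / R = -250.8 / 6371000 = -3.9366e-05 rad = -8.120″.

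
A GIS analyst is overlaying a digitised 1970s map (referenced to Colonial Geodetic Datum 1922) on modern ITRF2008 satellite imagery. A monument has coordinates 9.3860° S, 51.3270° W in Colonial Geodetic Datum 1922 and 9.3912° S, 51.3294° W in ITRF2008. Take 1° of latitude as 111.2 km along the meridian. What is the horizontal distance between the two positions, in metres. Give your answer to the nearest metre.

Δφ = -9.3912° − -9.3860° = -0.0052°; Δλ = -51.3294° − -51.3270° = -0.0024°.
ΔN = Δφ × 111200 = -578.2 m; ΔE = Δλ × 111200 × cos(-9.3860°) = -0.0024 × 111200 × 0.986612 = -263.3 m.
Distance = √(ΔE² + ΔN²) = √((-263.3)² + (-578.2)²) = 635.4 m.

635 m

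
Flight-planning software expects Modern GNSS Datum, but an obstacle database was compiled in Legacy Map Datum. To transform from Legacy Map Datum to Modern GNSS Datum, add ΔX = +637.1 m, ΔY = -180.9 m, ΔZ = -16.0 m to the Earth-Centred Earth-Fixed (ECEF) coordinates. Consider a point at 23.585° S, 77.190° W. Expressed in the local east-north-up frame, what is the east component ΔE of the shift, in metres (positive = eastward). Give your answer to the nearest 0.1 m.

ΔE = 581.1 m

At φ = -23.585°, λ = -77.190°: sin φ = -0.400109, cos φ = 0.916468, sin λ = -0.975111, cos λ = 0.221719.
ΔE = −sin λ·ΔX + cos λ·ΔY = −(-0.975111)·(637.1) + (0.221719)·(-180.9) = 581.13 m.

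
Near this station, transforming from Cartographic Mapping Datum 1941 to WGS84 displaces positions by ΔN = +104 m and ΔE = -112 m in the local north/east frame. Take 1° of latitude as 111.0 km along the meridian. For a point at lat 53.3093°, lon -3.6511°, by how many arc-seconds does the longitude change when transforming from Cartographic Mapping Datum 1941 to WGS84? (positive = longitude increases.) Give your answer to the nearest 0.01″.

Δλ = -6.08″

At latitude 53.3093°, cos φ = 0.597495.
1° of longitude at this latitude = 111.0 × cos φ = 66.32 km, so Δλ = -112.0 / 66321.9 = -0.0016887° = -6.079″.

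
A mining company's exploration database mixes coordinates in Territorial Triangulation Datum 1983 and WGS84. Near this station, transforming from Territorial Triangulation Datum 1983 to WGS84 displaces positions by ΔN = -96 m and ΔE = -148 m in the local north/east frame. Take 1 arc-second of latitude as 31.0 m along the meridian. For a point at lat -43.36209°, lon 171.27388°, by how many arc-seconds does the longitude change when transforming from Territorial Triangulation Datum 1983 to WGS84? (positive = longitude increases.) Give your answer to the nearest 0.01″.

At latitude -43.36209°, cos φ = 0.727029.
1″ of longitude at this latitude = 31.00 × cos φ = 22.5379 m, so Δλ = -148.0 / 22.5379 = -6.567″.

Δλ = -6.57″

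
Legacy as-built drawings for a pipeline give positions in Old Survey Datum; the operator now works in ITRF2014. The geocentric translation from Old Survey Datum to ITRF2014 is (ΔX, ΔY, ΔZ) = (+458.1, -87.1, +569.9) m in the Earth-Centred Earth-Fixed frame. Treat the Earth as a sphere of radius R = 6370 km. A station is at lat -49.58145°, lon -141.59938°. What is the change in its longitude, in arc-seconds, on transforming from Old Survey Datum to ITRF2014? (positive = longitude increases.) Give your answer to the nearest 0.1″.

Δλ = 17.6″

sin φ = -0.761328, cos φ = 0.648366, sin λ = -0.621156, cos λ = -0.783687.
East component: ΔE = −sin λ·ΔX + cos λ·ΔY = −(-0.621156)(458.1) + (-0.783687)(-87.1) = 352.81 m.
1° of latitude spans πR/180 = 111177 m; at latitude φ, 1° of longitude spans that × cos φ = 72083.7 m, so Δλ = 352.81 / 72083.7 × 3600 = 17.620″.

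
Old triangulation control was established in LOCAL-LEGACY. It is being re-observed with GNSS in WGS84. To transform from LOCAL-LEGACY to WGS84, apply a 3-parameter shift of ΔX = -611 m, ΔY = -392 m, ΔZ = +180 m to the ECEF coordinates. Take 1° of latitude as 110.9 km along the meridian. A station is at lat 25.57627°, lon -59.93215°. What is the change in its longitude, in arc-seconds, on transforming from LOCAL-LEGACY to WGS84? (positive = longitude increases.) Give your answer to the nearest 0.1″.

Δλ = -26.1″

sin φ = 0.431712, cos φ = 0.902011, sin λ = -0.865433, cos λ = 0.501025.
East component: ΔE = −sin λ·ΔX + cos λ·ΔY = −(-0.865433)(-611) + (0.501025)(-392) = -725.18 m.
1° of latitude spans 110900 m; at latitude φ, 1° of longitude spans that × cos φ = 100033.1 m, so Δλ = -725.18 / 100033.1 × 3600 = -26.098″.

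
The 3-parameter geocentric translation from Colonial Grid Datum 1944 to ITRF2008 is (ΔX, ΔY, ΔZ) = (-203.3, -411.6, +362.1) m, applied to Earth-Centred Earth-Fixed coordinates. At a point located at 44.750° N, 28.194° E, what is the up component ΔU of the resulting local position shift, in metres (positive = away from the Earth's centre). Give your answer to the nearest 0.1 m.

ΔU = -10.4 m

At φ = 44.750°, λ = 28.194°: sin φ = 0.704015, cos φ = 0.710185, sin λ = 0.472458, cos λ = 0.881353.
ΔU = cos φ cos λ·ΔX + cos φ sin λ·ΔY + sin φ·ΔZ = (0.710185)(0.881353)(-203.3) + (0.710185)(0.472458)(-411.6) + (0.704015)(362.1) = -10.43 m.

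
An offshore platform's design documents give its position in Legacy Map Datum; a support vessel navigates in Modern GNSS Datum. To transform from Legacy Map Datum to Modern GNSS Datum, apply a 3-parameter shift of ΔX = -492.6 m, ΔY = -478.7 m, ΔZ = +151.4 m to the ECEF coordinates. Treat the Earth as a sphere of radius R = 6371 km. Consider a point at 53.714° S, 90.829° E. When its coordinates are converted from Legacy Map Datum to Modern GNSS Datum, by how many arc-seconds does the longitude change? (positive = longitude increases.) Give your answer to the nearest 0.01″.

Δλ = 27.32″

sin φ = -0.806073, cos φ = 0.591816, sin λ = 0.999895, cos λ = -0.014468.
East component: ΔE = −sin λ·ΔX + cos λ·ΔY = −(0.999895)(-492.6) + (-0.014468)(-478.7) = 499.47 m.
1° of latitude spans πR/180 = 111195 m; at latitude φ, 1° of longitude spans that × cos φ = 65807.0 m, so Δλ = 499.47 / 65807.0 × 3600 = 27.324″.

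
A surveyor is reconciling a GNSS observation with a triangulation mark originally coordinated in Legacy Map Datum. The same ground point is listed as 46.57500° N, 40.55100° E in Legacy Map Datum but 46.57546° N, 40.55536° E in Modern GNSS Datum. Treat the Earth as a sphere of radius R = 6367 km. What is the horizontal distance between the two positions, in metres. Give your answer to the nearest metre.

Δφ = 46.57546° − 46.57500° = +0.00046°; Δλ = 40.55536° − 40.55100° = +0.00436°.
1° along a meridian = πR/180 = 111125 m.
ΔN = Δφ × 111125 = 51.1 m; ΔE = Δλ × 111125 × cos(46.57500°) = +0.00436 × 111125 × 0.687404 = 333.1 m.
Distance = √(ΔE² + ΔN²) = √(333.1² + 51.1²) = 337.0 m.

337 m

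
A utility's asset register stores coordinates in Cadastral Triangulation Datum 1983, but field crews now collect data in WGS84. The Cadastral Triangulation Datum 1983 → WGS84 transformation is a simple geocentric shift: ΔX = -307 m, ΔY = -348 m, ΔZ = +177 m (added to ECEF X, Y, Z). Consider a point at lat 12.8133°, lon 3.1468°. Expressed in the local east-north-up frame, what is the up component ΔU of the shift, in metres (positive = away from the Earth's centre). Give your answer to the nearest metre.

The local up (radial) axis is (cos φ cos λ, cos φ sin λ, sin φ), giving ΔU = -298.904 − 18.628 + 39.254 = -278.28 m.

ΔU = -278 m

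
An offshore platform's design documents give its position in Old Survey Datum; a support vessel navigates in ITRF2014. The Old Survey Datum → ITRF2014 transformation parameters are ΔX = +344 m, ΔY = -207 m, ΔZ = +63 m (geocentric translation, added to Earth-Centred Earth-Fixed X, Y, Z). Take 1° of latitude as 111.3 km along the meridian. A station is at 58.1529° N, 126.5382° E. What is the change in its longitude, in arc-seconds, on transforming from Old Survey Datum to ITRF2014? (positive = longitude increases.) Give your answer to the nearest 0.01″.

sin φ = 0.849459, cos φ = 0.527654, sin λ = 0.803460, cos λ = -0.595359.
East component: ΔE = −sin λ·ΔX + cos λ·ΔY = −(0.803460)(344) + (-0.595359)(-207) = -153.15 m.
1° of latitude spans 111300 m; at latitude φ, 1° of longitude spans that × cos φ = 58727.9 m, so Δλ = -153.15 / 58727.9 × 3600 = -9.388″.

Δλ = -9.39″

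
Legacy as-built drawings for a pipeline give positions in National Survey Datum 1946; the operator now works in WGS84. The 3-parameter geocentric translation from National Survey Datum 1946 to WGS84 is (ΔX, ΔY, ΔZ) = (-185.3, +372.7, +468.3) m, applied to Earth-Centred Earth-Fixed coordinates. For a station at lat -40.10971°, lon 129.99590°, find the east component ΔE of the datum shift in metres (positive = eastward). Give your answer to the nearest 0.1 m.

The local east axis at (φ, λ) is (−sin λ, cos λ, 0), so ΔE = −sin(129.99590°)·(-185.3) + cos(129.99590°)·372.7 = -97.59 m.

ΔE = -97.6 m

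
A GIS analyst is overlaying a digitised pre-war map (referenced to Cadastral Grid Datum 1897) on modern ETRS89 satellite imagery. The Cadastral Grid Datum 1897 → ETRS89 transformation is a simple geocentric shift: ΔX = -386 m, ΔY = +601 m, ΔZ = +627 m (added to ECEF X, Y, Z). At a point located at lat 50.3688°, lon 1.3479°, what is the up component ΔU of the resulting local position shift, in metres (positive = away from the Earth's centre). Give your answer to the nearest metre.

The local up (radial) axis is (cos φ cos λ, cos φ sin λ, sin φ), giving ΔU = -246.139 + 9.017 + 482.894 = 245.77 m.

ΔU = 246 m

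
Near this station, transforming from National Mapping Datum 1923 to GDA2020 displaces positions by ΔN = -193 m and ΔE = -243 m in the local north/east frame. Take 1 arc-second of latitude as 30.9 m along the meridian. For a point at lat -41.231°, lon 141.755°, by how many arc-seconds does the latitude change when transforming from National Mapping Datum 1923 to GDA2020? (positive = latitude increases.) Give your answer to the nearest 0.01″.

Δφ = -6.25″

1″ of latitude = 30.90 m, so Δφ = -193.0 / 30.90 = -6.246″.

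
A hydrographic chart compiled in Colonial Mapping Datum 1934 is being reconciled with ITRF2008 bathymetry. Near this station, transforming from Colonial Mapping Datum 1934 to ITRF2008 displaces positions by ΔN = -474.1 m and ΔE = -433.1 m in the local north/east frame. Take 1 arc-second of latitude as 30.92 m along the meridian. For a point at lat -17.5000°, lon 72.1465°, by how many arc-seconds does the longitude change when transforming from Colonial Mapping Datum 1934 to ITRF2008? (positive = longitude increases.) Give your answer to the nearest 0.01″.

At latitude -17.5000°, cos φ = 0.953717.
1″ of longitude at this latitude = 30.92 × cos φ = 29.4889 m, so Δλ = -433.1 / 29.4889 = -14.687″.

Δλ = -14.69″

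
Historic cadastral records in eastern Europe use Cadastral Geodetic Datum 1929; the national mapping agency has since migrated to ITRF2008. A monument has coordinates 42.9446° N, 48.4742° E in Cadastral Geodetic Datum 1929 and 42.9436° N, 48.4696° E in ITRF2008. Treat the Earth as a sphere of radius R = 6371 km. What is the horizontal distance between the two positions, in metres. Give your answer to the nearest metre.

391 m

Δφ = 42.9436° − 42.9446° = -0.0010°; Δλ = 48.4696° − 48.4742° = -0.0046°.
1° along a meridian = πR/180 = 111195 m.
ΔN = Δφ × 111195 = -111.2 m; ΔE = Δλ × 111195 × cos(42.9446°) = -0.0046 × 111195 × 0.732013 = -374.4 m.
Distance = √(ΔE² + ΔN²) = √((-374.4)² + (-111.2)²) = 390.6 m.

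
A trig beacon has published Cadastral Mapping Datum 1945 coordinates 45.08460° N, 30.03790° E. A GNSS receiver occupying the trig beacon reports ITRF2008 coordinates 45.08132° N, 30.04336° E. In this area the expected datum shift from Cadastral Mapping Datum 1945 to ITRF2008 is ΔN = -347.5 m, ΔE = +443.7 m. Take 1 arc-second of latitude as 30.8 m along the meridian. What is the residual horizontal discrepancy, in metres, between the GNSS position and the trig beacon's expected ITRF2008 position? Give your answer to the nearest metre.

23 m

Observed coordinate differences: Δφ = -0.00328°, Δλ = +0.00546°.
Converting to metres (1° lat = 110880 m, cos φ = 0.706062): observed ΔN = -363.7 m, observed ΔE = 427.5 m.
Subtracting the expected shift leaves a residual of -363.7 − (-347.5) = -16.2 m north and 427.5 − (443.7) = -16.2 m east.
Residual distance = √((-16.2)² + (-16.2)²) = 22.9 m.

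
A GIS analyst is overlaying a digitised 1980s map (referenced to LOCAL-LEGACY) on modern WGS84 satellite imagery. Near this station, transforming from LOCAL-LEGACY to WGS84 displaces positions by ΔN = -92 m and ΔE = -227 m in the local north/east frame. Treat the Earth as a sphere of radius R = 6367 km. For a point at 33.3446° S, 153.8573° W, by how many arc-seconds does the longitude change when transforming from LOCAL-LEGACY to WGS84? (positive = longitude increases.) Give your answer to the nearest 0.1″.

At latitude -33.3446°, cos φ = 0.835380.
One radian of longitude at latitude φ spans R cos φ, so Δλ = ΔE / (R cos φ) = -227.0 / (6367000 × 0.835380) = -4.2678e-05 rad = -8.803″.

Δλ = -8.8″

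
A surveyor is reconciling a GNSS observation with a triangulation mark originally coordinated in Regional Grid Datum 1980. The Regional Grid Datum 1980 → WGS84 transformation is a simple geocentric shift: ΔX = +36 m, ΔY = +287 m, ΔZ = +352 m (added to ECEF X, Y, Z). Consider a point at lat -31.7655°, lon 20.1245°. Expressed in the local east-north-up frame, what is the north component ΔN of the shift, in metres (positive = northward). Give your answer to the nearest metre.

At φ = -31.7655°, λ = 20.1245°: sin φ = -0.526444, cos φ = 0.850210, sin λ = 0.344061, cos λ = 0.938947.
ΔN = −sin φ cos λ·ΔX − sin φ sin λ·ΔY + cos φ·ΔZ = −(-0.526444)(0.938947)(36) − (-0.526444)(0.344061)(287) + (0.850210)(352) = 369.05 m.

ΔN = 369 m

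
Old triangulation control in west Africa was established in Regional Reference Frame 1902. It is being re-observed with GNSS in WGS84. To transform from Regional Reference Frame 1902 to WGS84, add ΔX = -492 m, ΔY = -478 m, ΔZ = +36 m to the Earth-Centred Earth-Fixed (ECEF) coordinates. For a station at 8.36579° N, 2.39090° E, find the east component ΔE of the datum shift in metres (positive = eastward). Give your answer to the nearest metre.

The local east axis at (φ, λ) is (−sin λ, cos λ, 0), so ΔE = −sin(2.39090°)·(-492) + cos(2.39090°)·(-478) = -457.06 m.

ΔE = -457 m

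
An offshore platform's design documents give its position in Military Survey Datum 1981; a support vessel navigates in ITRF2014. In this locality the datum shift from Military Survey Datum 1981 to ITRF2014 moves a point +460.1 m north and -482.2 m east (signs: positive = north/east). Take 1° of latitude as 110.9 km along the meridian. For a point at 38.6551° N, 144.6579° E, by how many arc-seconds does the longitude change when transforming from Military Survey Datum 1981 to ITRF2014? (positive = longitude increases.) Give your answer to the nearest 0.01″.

Δλ = -20.04″

At latitude 38.6551°, cos φ = 0.780920.
1° of longitude at this latitude = 110.9 × cos φ = 86.60 km, so Δλ = -482.2 / 86604.0 = -0.0055679° = -20.044″.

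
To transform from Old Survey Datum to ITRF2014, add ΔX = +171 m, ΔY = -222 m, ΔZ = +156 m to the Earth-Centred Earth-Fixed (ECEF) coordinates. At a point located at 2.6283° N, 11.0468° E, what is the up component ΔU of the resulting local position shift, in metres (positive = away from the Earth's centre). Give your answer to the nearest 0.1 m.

ΔU = 132.3 m

The local up (radial) axis is (cos φ cos λ, cos φ sin λ, sin φ), giving ΔU = 167.655 − 42.493 + 7.154 = 132.32 m.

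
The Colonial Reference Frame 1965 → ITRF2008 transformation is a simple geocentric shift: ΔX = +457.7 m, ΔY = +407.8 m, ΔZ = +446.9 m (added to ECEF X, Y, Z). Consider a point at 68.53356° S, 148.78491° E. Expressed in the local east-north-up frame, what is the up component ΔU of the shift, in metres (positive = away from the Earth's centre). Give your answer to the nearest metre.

ΔU = -482 m

At φ = -68.53356°, λ = 148.78491°: sin φ = -0.930632, cos φ = 0.365956, sin λ = 0.518252, cos λ = -0.855228.
ΔU = cos φ cos λ·ΔX + cos φ sin λ·ΔY + sin φ·ΔZ = (0.365956)(-0.855228)(457.7) + (0.365956)(0.518252)(407.8) + (-0.930632)(446.9) = -481.81 m.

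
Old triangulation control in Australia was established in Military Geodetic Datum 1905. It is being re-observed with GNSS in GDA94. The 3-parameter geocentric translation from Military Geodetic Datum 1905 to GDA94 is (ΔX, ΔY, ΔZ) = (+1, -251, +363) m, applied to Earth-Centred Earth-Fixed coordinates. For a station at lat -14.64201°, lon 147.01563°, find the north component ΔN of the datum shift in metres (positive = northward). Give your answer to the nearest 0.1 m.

ΔN = 316.5 m

The local north axis is (−sin φ cos λ, −sin φ sin λ, cos φ), giving ΔN = -0.212 − 34.541 + 351.211 = 316.46 m.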